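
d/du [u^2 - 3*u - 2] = 2*u - 3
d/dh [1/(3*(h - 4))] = -1/(3*(h - 4)^2)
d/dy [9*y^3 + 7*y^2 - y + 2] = 27*y^2 + 14*y - 1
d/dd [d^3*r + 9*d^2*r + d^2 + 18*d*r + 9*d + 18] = 3*d^2*r + 18*d*r + 2*d + 18*r + 9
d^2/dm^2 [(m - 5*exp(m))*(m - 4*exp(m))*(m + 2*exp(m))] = -7*m^2*exp(m) + 8*m*exp(2*m) - 28*m*exp(m) + 6*m + 360*exp(3*m) + 8*exp(2*m) - 14*exp(m)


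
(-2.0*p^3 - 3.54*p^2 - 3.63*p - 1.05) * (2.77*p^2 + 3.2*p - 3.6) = -5.54*p^5 - 16.2058*p^4 - 14.1831*p^3 - 1.7805*p^2 + 9.708*p + 3.78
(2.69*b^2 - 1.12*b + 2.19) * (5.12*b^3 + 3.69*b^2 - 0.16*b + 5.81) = 13.7728*b^5 + 4.1917*b^4 + 6.6496*b^3 + 23.8892*b^2 - 6.8576*b + 12.7239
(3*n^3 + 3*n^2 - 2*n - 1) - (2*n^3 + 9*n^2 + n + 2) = n^3 - 6*n^2 - 3*n - 3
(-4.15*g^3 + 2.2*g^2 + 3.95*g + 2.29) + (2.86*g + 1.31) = -4.15*g^3 + 2.2*g^2 + 6.81*g + 3.6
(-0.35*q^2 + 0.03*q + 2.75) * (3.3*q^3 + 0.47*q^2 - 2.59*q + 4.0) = -1.155*q^5 - 0.0655*q^4 + 9.9956*q^3 - 0.1852*q^2 - 7.0025*q + 11.0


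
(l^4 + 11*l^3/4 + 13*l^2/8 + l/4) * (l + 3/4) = l^5 + 7*l^4/2 + 59*l^3/16 + 47*l^2/32 + 3*l/16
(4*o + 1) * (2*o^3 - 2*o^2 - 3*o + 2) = 8*o^4 - 6*o^3 - 14*o^2 + 5*o + 2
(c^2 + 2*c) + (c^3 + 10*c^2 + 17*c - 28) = c^3 + 11*c^2 + 19*c - 28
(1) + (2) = 3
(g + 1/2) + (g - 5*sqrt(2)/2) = 2*g - 5*sqrt(2)/2 + 1/2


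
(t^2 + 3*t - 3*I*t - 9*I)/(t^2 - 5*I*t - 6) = (t + 3)/(t - 2*I)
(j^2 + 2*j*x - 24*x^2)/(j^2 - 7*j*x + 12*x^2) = (-j - 6*x)/(-j + 3*x)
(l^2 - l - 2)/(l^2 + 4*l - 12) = (l + 1)/(l + 6)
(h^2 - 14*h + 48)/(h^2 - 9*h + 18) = (h - 8)/(h - 3)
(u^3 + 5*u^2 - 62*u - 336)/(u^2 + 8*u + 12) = (u^2 - u - 56)/(u + 2)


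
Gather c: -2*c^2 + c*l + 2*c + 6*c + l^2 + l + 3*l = -2*c^2 + c*(l + 8) + l^2 + 4*l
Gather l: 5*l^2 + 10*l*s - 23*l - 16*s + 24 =5*l^2 + l*(10*s - 23) - 16*s + 24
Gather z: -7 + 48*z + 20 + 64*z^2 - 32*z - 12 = 64*z^2 + 16*z + 1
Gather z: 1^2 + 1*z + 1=z + 2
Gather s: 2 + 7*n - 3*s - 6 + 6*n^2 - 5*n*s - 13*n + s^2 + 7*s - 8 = 6*n^2 - 6*n + s^2 + s*(4 - 5*n) - 12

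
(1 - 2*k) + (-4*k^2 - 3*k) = -4*k^2 - 5*k + 1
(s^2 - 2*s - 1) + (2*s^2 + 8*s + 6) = 3*s^2 + 6*s + 5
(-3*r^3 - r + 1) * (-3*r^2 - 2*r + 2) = 9*r^5 + 6*r^4 - 3*r^3 - r^2 - 4*r + 2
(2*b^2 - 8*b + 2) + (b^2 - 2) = 3*b^2 - 8*b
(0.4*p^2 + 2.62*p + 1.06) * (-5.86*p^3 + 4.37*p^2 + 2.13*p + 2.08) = -2.344*p^5 - 13.6052*p^4 + 6.0898*p^3 + 11.0448*p^2 + 7.7074*p + 2.2048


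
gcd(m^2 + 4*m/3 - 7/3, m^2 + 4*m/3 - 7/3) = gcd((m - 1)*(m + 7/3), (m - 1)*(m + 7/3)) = m^2 + 4*m/3 - 7/3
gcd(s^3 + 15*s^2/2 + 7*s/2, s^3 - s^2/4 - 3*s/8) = s^2 + s/2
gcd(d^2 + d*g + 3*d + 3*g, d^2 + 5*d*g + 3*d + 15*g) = d + 3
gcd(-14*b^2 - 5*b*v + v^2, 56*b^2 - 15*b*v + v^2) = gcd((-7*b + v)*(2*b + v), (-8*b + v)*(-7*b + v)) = -7*b + v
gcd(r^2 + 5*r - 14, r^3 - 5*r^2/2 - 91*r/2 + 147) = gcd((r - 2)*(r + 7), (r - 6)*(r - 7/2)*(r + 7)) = r + 7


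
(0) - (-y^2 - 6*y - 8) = y^2 + 6*y + 8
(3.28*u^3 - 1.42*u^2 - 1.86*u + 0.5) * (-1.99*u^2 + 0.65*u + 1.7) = -6.5272*u^5 + 4.9578*u^4 + 8.3544*u^3 - 4.618*u^2 - 2.837*u + 0.85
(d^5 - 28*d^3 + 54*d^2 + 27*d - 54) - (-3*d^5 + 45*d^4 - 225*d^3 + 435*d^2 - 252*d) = 4*d^5 - 45*d^4 + 197*d^3 - 381*d^2 + 279*d - 54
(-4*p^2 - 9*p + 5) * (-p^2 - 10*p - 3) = 4*p^4 + 49*p^3 + 97*p^2 - 23*p - 15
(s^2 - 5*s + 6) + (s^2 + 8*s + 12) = 2*s^2 + 3*s + 18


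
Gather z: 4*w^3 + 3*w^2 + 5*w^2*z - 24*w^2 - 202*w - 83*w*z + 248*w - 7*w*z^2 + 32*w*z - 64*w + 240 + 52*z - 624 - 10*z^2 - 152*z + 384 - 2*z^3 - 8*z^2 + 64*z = 4*w^3 - 21*w^2 - 18*w - 2*z^3 + z^2*(-7*w - 18) + z*(5*w^2 - 51*w - 36)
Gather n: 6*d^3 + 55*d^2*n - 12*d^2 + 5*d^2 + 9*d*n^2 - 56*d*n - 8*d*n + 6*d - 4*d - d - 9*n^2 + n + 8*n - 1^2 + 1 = 6*d^3 - 7*d^2 + d + n^2*(9*d - 9) + n*(55*d^2 - 64*d + 9)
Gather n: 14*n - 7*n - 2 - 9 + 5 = 7*n - 6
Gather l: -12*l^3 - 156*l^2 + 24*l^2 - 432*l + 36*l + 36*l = -12*l^3 - 132*l^2 - 360*l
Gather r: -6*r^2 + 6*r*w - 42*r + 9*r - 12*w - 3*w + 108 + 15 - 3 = -6*r^2 + r*(6*w - 33) - 15*w + 120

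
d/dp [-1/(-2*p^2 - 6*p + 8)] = (-p - 3/2)/(p^2 + 3*p - 4)^2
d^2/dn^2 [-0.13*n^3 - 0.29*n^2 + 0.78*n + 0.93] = -0.78*n - 0.58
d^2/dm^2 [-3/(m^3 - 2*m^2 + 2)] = 6*(-m^2*(3*m - 4)^2 + (3*m - 2)*(m^3 - 2*m^2 + 2))/(m^3 - 2*m^2 + 2)^3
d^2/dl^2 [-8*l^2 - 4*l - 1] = -16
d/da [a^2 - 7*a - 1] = 2*a - 7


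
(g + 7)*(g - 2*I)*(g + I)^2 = g^4 + 7*g^3 + 3*g^2 + 21*g + 2*I*g + 14*I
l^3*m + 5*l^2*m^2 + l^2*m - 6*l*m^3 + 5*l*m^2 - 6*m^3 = (l - m)*(l + 6*m)*(l*m + m)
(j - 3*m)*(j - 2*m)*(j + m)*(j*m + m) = j^4*m - 4*j^3*m^2 + j^3*m + j^2*m^3 - 4*j^2*m^2 + 6*j*m^4 + j*m^3 + 6*m^4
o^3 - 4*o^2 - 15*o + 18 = (o - 6)*(o - 1)*(o + 3)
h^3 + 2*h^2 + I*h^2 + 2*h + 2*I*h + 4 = (h + 2)*(h - I)*(h + 2*I)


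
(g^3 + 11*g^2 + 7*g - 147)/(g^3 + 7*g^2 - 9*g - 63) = (g + 7)/(g + 3)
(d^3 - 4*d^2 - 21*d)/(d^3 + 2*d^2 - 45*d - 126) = d/(d + 6)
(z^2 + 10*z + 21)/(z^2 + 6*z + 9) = (z + 7)/(z + 3)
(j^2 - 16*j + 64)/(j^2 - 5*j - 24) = (j - 8)/(j + 3)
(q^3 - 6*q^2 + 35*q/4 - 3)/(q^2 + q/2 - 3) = (q^2 - 9*q/2 + 2)/(q + 2)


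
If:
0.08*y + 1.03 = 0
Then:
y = -12.88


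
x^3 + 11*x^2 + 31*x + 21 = (x + 1)*(x + 3)*(x + 7)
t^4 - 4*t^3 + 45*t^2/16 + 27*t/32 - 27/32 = (t - 3)*(t - 3/4)^2*(t + 1/2)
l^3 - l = l*(l - 1)*(l + 1)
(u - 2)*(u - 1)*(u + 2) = u^3 - u^2 - 4*u + 4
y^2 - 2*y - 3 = (y - 3)*(y + 1)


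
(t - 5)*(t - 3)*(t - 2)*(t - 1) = t^4 - 11*t^3 + 41*t^2 - 61*t + 30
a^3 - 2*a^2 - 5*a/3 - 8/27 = (a - 8/3)*(a + 1/3)^2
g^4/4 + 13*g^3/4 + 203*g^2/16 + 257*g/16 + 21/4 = (g/4 + 1)*(g + 1/2)*(g + 3/2)*(g + 7)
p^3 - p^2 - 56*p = p*(p - 8)*(p + 7)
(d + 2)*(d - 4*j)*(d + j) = d^3 - 3*d^2*j + 2*d^2 - 4*d*j^2 - 6*d*j - 8*j^2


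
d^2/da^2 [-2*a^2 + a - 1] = -4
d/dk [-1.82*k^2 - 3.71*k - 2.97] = -3.64*k - 3.71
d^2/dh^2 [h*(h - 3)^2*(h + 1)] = 12*h^2 - 30*h + 6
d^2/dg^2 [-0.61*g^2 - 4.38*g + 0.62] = -1.22000000000000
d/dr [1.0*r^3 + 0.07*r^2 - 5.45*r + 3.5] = 3.0*r^2 + 0.14*r - 5.45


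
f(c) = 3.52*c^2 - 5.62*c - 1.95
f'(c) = 7.04*c - 5.62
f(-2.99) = 46.32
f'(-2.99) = -26.67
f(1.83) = -0.45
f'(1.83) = 7.26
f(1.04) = -3.99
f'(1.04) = 1.70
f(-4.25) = 85.52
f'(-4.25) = -35.54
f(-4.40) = 90.93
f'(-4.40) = -36.60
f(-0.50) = 1.74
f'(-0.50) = -9.14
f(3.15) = 15.27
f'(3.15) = 16.56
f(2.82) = 10.19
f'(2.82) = 14.23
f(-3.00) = 46.59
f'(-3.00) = -26.74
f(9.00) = 232.59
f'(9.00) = 57.74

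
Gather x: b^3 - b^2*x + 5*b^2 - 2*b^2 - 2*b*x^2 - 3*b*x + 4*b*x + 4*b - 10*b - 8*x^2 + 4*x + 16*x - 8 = b^3 + 3*b^2 - 6*b + x^2*(-2*b - 8) + x*(-b^2 + b + 20) - 8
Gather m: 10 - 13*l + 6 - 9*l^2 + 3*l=-9*l^2 - 10*l + 16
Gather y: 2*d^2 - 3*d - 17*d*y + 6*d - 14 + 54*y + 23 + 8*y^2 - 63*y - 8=2*d^2 + 3*d + 8*y^2 + y*(-17*d - 9) + 1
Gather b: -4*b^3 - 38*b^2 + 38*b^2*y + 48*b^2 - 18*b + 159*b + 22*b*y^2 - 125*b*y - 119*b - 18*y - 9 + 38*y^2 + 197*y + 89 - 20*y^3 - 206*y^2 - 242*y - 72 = -4*b^3 + b^2*(38*y + 10) + b*(22*y^2 - 125*y + 22) - 20*y^3 - 168*y^2 - 63*y + 8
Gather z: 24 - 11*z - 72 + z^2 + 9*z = z^2 - 2*z - 48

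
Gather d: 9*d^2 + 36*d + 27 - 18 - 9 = 9*d^2 + 36*d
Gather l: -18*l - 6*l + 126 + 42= 168 - 24*l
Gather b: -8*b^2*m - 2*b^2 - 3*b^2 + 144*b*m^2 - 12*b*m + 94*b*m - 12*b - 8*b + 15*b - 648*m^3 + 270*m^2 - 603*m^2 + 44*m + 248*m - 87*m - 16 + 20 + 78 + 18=b^2*(-8*m - 5) + b*(144*m^2 + 82*m - 5) - 648*m^3 - 333*m^2 + 205*m + 100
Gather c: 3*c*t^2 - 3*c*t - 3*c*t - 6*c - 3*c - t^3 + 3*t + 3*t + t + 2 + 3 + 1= c*(3*t^2 - 6*t - 9) - t^3 + 7*t + 6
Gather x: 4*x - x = 3*x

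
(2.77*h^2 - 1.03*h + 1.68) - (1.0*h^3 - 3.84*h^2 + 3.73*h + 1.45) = -1.0*h^3 + 6.61*h^2 - 4.76*h + 0.23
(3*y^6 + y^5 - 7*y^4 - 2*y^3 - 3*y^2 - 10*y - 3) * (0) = 0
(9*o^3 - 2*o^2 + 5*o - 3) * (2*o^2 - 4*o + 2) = 18*o^5 - 40*o^4 + 36*o^3 - 30*o^2 + 22*o - 6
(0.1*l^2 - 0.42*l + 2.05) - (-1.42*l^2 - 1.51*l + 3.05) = 1.52*l^2 + 1.09*l - 1.0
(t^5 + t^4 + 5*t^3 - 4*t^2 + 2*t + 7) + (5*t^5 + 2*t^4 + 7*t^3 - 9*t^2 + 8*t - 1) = 6*t^5 + 3*t^4 + 12*t^3 - 13*t^2 + 10*t + 6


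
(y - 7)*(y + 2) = y^2 - 5*y - 14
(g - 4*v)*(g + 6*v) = g^2 + 2*g*v - 24*v^2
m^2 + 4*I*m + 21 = (m - 3*I)*(m + 7*I)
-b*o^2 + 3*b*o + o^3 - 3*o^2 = o*(-b + o)*(o - 3)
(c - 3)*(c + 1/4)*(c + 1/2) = c^3 - 9*c^2/4 - 17*c/8 - 3/8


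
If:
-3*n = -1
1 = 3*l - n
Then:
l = 4/9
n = 1/3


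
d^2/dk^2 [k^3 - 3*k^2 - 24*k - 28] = 6*k - 6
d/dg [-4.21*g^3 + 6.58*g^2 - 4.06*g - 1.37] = -12.63*g^2 + 13.16*g - 4.06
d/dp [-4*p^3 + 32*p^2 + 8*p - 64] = -12*p^2 + 64*p + 8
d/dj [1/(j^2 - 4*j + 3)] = 2*(2 - j)/(j^2 - 4*j + 3)^2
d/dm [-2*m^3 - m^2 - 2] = 2*m*(-3*m - 1)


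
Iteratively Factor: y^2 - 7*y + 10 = (y - 2)*(y - 5)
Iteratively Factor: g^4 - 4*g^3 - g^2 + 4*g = (g - 1)*(g^3 - 3*g^2 - 4*g) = g*(g - 1)*(g^2 - 3*g - 4) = g*(g - 4)*(g - 1)*(g + 1)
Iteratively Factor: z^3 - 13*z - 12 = (z - 4)*(z^2 + 4*z + 3) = (z - 4)*(z + 3)*(z + 1)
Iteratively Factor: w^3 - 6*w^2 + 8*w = (w)*(w^2 - 6*w + 8) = w*(w - 4)*(w - 2)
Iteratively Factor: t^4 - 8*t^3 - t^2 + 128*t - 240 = (t - 3)*(t^3 - 5*t^2 - 16*t + 80) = (t - 5)*(t - 3)*(t^2 - 16) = (t - 5)*(t - 3)*(t + 4)*(t - 4)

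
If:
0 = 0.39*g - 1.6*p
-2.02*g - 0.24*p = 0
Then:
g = 0.00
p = 0.00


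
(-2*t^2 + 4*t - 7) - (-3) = -2*t^2 + 4*t - 4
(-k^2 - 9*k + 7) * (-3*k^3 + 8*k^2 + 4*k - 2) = 3*k^5 + 19*k^4 - 97*k^3 + 22*k^2 + 46*k - 14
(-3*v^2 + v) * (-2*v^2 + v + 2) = 6*v^4 - 5*v^3 - 5*v^2 + 2*v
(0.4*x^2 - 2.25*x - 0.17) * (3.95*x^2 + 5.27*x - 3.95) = 1.58*x^4 - 6.7795*x^3 - 14.109*x^2 + 7.9916*x + 0.6715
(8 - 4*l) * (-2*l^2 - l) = 8*l^3 - 12*l^2 - 8*l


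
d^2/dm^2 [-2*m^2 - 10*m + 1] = -4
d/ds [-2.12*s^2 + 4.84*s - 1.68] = 4.84 - 4.24*s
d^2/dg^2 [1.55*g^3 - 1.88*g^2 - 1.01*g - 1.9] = 9.3*g - 3.76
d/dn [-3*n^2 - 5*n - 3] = -6*n - 5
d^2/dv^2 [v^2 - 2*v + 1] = 2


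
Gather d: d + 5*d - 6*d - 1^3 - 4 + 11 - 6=0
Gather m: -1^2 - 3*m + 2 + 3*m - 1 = 0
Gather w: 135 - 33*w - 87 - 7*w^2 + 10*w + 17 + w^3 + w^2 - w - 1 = w^3 - 6*w^2 - 24*w + 64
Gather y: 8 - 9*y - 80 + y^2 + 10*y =y^2 + y - 72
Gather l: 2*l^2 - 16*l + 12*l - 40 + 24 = 2*l^2 - 4*l - 16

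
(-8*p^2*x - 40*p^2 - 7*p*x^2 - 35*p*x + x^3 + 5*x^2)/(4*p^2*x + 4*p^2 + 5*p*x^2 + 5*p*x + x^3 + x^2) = (-8*p*x - 40*p + x^2 + 5*x)/(4*p*x + 4*p + x^2 + x)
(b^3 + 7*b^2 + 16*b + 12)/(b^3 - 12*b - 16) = (b + 3)/(b - 4)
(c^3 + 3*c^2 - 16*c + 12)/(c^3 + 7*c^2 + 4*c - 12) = (c - 2)/(c + 2)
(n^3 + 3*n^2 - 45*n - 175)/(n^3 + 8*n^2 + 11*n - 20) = (n^2 - 2*n - 35)/(n^2 + 3*n - 4)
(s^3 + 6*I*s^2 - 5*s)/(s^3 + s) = (s + 5*I)/(s - I)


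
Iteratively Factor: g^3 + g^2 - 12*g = (g - 3)*(g^2 + 4*g) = g*(g - 3)*(g + 4)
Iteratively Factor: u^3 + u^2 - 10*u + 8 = (u - 1)*(u^2 + 2*u - 8) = (u - 1)*(u + 4)*(u - 2)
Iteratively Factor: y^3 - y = (y)*(y^2 - 1) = y*(y - 1)*(y + 1)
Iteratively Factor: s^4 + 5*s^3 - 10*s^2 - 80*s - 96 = (s + 3)*(s^3 + 2*s^2 - 16*s - 32) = (s + 3)*(s + 4)*(s^2 - 2*s - 8) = (s - 4)*(s + 3)*(s + 4)*(s + 2)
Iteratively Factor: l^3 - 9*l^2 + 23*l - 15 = (l - 5)*(l^2 - 4*l + 3) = (l - 5)*(l - 3)*(l - 1)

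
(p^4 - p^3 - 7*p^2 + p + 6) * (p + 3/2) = p^5 + p^4/2 - 17*p^3/2 - 19*p^2/2 + 15*p/2 + 9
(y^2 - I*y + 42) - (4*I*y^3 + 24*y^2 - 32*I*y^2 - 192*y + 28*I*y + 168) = -4*I*y^3 - 23*y^2 + 32*I*y^2 + 192*y - 29*I*y - 126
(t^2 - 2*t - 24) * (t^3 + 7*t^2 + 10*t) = t^5 + 5*t^4 - 28*t^3 - 188*t^2 - 240*t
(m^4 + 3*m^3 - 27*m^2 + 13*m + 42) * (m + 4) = m^5 + 7*m^4 - 15*m^3 - 95*m^2 + 94*m + 168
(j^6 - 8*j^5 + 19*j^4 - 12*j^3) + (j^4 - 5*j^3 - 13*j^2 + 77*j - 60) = j^6 - 8*j^5 + 20*j^4 - 17*j^3 - 13*j^2 + 77*j - 60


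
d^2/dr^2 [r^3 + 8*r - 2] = 6*r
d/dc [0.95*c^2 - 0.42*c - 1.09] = 1.9*c - 0.42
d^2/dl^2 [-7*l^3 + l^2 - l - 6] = 2 - 42*l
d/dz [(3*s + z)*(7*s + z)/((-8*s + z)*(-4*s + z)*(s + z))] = (-100*s^4 + 526*s^3*z + 67*s^2*z^2 - 20*s*z^3 - z^4)/(1024*s^6 + 1280*s^5*z - 304*s^4*z^2 - 376*s^3*z^3 + 161*s^2*z^4 - 22*s*z^5 + z^6)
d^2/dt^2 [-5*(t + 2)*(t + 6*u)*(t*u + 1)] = -30*t*u - 60*u^2 - 20*u - 10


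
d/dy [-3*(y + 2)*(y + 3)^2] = 3*(-3*y - 7)*(y + 3)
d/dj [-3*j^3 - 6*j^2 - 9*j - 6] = -9*j^2 - 12*j - 9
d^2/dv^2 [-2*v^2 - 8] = -4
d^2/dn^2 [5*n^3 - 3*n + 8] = 30*n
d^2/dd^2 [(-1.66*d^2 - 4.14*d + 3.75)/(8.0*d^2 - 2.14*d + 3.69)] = (-1.13686837721616e-13*d^4 - 586.7584*d^3 + 1734.0192*d^2 + 348.0768*d - 297.6423)/(512.0*d^6 - 410.88*d^5 + 818.3904*d^4 - 388.837144*d^3 + 377.482572*d^2 - 87.415362*d + 50.243409)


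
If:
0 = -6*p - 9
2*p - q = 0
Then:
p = -3/2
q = -3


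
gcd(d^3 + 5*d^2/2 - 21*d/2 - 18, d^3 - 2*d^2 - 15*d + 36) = d^2 + d - 12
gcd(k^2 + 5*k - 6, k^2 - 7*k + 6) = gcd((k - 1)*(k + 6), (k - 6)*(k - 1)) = k - 1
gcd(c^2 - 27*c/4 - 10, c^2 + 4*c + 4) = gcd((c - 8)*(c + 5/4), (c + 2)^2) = 1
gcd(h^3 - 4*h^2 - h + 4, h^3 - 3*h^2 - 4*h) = h^2 - 3*h - 4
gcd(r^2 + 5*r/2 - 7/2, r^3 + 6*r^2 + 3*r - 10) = r - 1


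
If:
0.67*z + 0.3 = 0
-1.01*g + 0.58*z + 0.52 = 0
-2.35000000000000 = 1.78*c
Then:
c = -1.32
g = 0.26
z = -0.45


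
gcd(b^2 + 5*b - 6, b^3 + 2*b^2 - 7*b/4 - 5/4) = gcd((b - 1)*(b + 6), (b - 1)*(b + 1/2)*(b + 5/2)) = b - 1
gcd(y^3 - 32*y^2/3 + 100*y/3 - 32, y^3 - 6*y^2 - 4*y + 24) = y^2 - 8*y + 12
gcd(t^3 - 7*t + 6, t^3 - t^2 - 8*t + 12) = t^2 + t - 6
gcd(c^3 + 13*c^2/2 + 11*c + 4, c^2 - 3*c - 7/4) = c + 1/2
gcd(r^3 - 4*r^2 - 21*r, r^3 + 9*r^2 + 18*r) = r^2 + 3*r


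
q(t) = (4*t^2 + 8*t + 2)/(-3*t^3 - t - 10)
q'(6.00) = 0.06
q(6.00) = -0.29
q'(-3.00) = -0.00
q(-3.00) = 0.19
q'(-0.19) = -0.65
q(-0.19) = -0.06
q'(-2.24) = -0.10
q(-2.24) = 0.16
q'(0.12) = -0.85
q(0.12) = -0.30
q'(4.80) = 0.10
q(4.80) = -0.38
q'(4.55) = 0.11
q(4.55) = -0.41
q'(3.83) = 0.15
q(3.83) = -0.50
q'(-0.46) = -0.50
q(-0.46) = 0.09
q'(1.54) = 0.15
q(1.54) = -1.06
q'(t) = (8*t + 8)/(-3*t^3 - t - 10) + (9*t^2 + 1)*(4*t^2 + 8*t + 2)/(-3*t^3 - t - 10)^2 = 2*(-4*(t + 1)*(3*t^3 + t + 10) + (9*t^2 + 1)*(2*t^2 + 4*t + 1))/(3*t^3 + t + 10)^2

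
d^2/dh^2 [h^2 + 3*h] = 2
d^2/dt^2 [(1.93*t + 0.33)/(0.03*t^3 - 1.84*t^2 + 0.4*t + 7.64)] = (0.010422*t^5 - 0.635652*t^4 + 12.73064*t^3 + 1.418976*t^2 + 160.875912*t - 2.412544)/(2.7e-5*t^9 - 0.004968*t^8 + 0.305784*t^7 - 6.341356*t^6 + 1.546752*t^5 + 77.264832*t^4 - 28.420976*t^3 - 318.532992*t^2 + 70.04352*t + 445.943744)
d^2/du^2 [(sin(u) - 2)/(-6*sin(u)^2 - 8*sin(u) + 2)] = (9*sin(u)^5 - 84*sin(u)^4 - 72*sin(u)^3 + 56*sin(u)^2 + 119*sin(u) + 68)/(2*(3*sin(u)^2 + 4*sin(u) - 1)^3)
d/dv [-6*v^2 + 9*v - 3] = 9 - 12*v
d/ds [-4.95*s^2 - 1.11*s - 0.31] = -9.9*s - 1.11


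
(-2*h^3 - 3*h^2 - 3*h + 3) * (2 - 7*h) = 14*h^4 + 17*h^3 + 15*h^2 - 27*h + 6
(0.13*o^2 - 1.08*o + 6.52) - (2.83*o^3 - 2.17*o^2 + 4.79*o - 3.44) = -2.83*o^3 + 2.3*o^2 - 5.87*o + 9.96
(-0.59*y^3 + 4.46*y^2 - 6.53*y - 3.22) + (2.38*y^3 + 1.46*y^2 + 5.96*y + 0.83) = 1.79*y^3 + 5.92*y^2 - 0.57*y - 2.39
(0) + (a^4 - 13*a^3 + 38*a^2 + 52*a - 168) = a^4 - 13*a^3 + 38*a^2 + 52*a - 168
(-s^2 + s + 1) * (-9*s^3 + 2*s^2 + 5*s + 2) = 9*s^5 - 11*s^4 - 12*s^3 + 5*s^2 + 7*s + 2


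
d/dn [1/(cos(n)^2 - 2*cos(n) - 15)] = 2*(cos(n) - 1)*sin(n)/(sin(n)^2 + 2*cos(n) + 14)^2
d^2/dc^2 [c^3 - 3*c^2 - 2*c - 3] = 6*c - 6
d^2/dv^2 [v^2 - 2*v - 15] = 2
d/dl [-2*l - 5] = -2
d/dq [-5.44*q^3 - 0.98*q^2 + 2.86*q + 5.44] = -16.32*q^2 - 1.96*q + 2.86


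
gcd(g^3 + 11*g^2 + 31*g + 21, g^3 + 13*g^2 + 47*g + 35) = g^2 + 8*g + 7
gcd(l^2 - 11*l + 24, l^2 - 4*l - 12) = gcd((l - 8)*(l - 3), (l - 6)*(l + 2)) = 1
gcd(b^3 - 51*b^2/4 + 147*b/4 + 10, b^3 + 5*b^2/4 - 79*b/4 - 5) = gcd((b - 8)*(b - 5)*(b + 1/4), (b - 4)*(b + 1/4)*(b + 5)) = b + 1/4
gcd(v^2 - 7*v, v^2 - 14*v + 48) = 1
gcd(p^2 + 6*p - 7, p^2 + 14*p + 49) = p + 7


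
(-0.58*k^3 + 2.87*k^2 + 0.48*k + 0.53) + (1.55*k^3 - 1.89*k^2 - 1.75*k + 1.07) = 0.97*k^3 + 0.98*k^2 - 1.27*k + 1.6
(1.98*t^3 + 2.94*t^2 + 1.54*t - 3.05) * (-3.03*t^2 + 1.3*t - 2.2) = -5.9994*t^5 - 6.3342*t^4 - 5.2002*t^3 + 4.7755*t^2 - 7.353*t + 6.71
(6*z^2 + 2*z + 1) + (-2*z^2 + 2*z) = 4*z^2 + 4*z + 1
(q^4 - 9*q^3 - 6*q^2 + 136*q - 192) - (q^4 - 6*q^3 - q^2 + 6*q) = -3*q^3 - 5*q^2 + 130*q - 192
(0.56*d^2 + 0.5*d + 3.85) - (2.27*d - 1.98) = 0.56*d^2 - 1.77*d + 5.83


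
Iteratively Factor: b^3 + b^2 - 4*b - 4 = (b + 2)*(b^2 - b - 2) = (b - 2)*(b + 2)*(b + 1)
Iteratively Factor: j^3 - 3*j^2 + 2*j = (j - 2)*(j^2 - j) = j*(j - 2)*(j - 1)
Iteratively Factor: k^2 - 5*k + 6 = (k - 3)*(k - 2)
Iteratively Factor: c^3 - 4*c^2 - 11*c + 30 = (c - 2)*(c^2 - 2*c - 15) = (c - 2)*(c + 3)*(c - 5)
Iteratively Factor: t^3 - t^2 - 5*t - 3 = (t + 1)*(t^2 - 2*t - 3) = (t - 3)*(t + 1)*(t + 1)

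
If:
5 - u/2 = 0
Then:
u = 10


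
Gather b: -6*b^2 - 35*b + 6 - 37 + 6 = -6*b^2 - 35*b - 25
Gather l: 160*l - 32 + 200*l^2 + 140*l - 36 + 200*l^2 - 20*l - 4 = 400*l^2 + 280*l - 72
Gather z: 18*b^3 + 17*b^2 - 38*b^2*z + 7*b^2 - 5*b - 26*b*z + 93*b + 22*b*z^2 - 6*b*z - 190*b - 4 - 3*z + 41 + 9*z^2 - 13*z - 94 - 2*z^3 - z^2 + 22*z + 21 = 18*b^3 + 24*b^2 - 102*b - 2*z^3 + z^2*(22*b + 8) + z*(-38*b^2 - 32*b + 6) - 36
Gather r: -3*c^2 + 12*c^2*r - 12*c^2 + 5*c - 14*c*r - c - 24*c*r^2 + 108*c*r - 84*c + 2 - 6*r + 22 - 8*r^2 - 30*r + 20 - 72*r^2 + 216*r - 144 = -15*c^2 - 80*c + r^2*(-24*c - 80) + r*(12*c^2 + 94*c + 180) - 100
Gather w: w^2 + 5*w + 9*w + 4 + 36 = w^2 + 14*w + 40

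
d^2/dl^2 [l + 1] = 0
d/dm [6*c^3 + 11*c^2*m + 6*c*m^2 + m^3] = 11*c^2 + 12*c*m + 3*m^2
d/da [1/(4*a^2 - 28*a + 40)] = (7 - 2*a)/(4*(a^2 - 7*a + 10)^2)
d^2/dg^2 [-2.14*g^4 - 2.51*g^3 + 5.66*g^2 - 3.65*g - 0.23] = -25.68*g^2 - 15.06*g + 11.32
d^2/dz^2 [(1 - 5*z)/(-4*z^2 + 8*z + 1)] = 8*((11 - 15*z)*(-4*z^2 + 8*z + 1) - 16*(z - 1)^2*(5*z - 1))/(-4*z^2 + 8*z + 1)^3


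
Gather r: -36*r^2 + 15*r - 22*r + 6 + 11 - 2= -36*r^2 - 7*r + 15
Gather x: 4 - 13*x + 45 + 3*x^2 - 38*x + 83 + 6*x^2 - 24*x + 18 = 9*x^2 - 75*x + 150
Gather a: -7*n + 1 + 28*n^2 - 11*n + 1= 28*n^2 - 18*n + 2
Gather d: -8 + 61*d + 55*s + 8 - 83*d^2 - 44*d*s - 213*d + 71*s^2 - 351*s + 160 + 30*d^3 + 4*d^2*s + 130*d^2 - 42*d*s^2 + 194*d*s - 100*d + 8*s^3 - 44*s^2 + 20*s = 30*d^3 + d^2*(4*s + 47) + d*(-42*s^2 + 150*s - 252) + 8*s^3 + 27*s^2 - 276*s + 160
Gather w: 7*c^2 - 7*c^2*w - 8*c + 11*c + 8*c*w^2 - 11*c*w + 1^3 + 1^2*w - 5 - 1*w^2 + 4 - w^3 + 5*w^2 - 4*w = 7*c^2 + 3*c - w^3 + w^2*(8*c + 4) + w*(-7*c^2 - 11*c - 3)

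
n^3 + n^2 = n^2*(n + 1)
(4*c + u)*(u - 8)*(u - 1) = 4*c*u^2 - 36*c*u + 32*c + u^3 - 9*u^2 + 8*u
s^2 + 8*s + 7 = (s + 1)*(s + 7)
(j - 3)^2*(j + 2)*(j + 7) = j^4 + 3*j^3 - 31*j^2 - 3*j + 126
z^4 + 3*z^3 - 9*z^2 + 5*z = z*(z - 1)^2*(z + 5)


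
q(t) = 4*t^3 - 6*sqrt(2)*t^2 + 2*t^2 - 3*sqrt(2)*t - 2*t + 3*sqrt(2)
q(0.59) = -0.88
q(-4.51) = -466.45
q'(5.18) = 248.56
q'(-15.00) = 2888.32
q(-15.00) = -14861.31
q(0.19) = 2.85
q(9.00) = 2338.75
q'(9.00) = 849.02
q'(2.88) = 55.93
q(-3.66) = -255.90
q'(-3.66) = 201.98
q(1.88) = -3.84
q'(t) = 12*t^2 - 12*sqrt(2)*t + 4*t - 3*sqrt(2) - 2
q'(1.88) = 11.79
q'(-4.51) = 296.34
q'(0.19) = -8.27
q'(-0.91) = 15.50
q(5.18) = 353.86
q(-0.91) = 1.54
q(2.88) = 28.02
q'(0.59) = -9.72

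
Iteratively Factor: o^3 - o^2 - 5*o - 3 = (o + 1)*(o^2 - 2*o - 3) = (o - 3)*(o + 1)*(o + 1)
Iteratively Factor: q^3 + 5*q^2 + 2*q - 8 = (q + 4)*(q^2 + q - 2) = (q + 2)*(q + 4)*(q - 1)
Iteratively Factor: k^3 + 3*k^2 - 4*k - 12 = (k - 2)*(k^2 + 5*k + 6) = (k - 2)*(k + 3)*(k + 2)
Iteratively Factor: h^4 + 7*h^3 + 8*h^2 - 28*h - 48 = (h + 2)*(h^3 + 5*h^2 - 2*h - 24) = (h + 2)*(h + 4)*(h^2 + h - 6) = (h + 2)*(h + 3)*(h + 4)*(h - 2)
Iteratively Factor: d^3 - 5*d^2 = (d)*(d^2 - 5*d) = d^2*(d - 5)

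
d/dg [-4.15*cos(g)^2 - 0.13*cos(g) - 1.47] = (8.3*cos(g) + 0.13)*sin(g)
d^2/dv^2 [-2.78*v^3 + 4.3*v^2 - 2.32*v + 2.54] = 8.6 - 16.68*v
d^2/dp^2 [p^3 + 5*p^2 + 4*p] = 6*p + 10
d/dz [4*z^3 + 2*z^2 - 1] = 4*z*(3*z + 1)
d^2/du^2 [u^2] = 2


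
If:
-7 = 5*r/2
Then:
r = -14/5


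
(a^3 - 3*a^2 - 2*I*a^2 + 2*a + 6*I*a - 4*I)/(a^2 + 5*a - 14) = (a^2 - a*(1 + 2*I) + 2*I)/(a + 7)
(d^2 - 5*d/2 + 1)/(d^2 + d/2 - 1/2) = (d - 2)/(d + 1)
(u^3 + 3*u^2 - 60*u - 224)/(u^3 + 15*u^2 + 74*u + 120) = (u^2 - u - 56)/(u^2 + 11*u + 30)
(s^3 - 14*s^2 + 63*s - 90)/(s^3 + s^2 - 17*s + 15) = (s^2 - 11*s + 30)/(s^2 + 4*s - 5)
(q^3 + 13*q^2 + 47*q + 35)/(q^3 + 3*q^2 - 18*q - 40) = (q^2 + 8*q + 7)/(q^2 - 2*q - 8)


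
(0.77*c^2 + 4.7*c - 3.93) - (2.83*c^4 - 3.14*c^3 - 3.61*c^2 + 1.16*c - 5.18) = -2.83*c^4 + 3.14*c^3 + 4.38*c^2 + 3.54*c + 1.25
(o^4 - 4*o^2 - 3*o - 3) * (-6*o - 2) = -6*o^5 - 2*o^4 + 24*o^3 + 26*o^2 + 24*o + 6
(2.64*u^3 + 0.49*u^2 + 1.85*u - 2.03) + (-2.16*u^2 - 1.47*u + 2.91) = 2.64*u^3 - 1.67*u^2 + 0.38*u + 0.88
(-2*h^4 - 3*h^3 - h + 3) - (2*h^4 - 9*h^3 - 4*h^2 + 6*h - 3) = -4*h^4 + 6*h^3 + 4*h^2 - 7*h + 6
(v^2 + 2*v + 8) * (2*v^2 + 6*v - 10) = 2*v^4 + 10*v^3 + 18*v^2 + 28*v - 80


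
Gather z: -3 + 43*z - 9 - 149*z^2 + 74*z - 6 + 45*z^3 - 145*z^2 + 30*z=45*z^3 - 294*z^2 + 147*z - 18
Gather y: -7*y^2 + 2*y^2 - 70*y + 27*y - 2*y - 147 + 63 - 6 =-5*y^2 - 45*y - 90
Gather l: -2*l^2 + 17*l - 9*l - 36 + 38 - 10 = -2*l^2 + 8*l - 8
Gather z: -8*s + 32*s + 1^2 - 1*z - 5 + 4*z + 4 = 24*s + 3*z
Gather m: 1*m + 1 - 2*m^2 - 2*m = -2*m^2 - m + 1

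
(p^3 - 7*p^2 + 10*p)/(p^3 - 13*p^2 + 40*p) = (p - 2)/(p - 8)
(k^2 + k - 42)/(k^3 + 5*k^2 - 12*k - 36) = (k^2 + k - 42)/(k^3 + 5*k^2 - 12*k - 36)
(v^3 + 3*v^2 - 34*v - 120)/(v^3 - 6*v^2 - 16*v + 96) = (v + 5)/(v - 4)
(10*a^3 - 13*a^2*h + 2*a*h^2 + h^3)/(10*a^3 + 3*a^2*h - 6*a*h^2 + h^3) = (5*a^2 - 4*a*h - h^2)/(5*a^2 + 4*a*h - h^2)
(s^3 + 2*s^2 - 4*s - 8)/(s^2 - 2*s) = s + 4 + 4/s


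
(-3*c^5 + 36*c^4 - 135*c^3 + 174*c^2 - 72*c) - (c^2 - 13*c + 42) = -3*c^5 + 36*c^4 - 135*c^3 + 173*c^2 - 59*c - 42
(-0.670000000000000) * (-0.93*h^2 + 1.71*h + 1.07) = 0.6231*h^2 - 1.1457*h - 0.7169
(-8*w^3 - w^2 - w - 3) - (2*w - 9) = -8*w^3 - w^2 - 3*w + 6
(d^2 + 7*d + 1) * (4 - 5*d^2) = -5*d^4 - 35*d^3 - d^2 + 28*d + 4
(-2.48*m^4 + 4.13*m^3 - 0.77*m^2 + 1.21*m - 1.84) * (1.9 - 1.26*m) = 3.1248*m^5 - 9.9158*m^4 + 8.8172*m^3 - 2.9876*m^2 + 4.6174*m - 3.496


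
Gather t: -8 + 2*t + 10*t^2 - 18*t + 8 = 10*t^2 - 16*t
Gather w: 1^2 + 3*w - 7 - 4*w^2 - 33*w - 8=-4*w^2 - 30*w - 14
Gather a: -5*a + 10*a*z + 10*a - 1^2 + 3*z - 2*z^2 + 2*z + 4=a*(10*z + 5) - 2*z^2 + 5*z + 3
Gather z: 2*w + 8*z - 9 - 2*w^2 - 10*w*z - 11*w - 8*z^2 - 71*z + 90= -2*w^2 - 9*w - 8*z^2 + z*(-10*w - 63) + 81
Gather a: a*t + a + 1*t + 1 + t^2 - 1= a*(t + 1) + t^2 + t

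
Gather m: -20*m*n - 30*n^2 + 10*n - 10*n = -20*m*n - 30*n^2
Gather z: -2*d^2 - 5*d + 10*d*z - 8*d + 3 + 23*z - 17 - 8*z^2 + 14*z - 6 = -2*d^2 - 13*d - 8*z^2 + z*(10*d + 37) - 20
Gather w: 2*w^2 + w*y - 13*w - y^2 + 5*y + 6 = 2*w^2 + w*(y - 13) - y^2 + 5*y + 6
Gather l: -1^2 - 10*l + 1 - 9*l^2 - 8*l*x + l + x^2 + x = -9*l^2 + l*(-8*x - 9) + x^2 + x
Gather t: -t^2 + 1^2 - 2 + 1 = -t^2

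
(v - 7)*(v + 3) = v^2 - 4*v - 21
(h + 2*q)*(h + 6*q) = h^2 + 8*h*q + 12*q^2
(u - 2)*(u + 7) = u^2 + 5*u - 14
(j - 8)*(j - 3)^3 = j^4 - 17*j^3 + 99*j^2 - 243*j + 216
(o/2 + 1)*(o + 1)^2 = o^3/2 + 2*o^2 + 5*o/2 + 1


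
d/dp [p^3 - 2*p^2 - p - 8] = 3*p^2 - 4*p - 1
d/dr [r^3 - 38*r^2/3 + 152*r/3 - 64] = 3*r^2 - 76*r/3 + 152/3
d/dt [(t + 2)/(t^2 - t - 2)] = (t^2 - t - (t + 2)*(2*t - 1) - 2)/(-t^2 + t + 2)^2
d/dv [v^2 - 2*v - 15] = 2*v - 2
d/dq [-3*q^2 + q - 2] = 1 - 6*q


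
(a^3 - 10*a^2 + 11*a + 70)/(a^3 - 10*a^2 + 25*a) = (a^2 - 5*a - 14)/(a*(a - 5))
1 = 1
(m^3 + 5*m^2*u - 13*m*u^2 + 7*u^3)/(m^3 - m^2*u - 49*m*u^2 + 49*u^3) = (-m + u)/(-m + 7*u)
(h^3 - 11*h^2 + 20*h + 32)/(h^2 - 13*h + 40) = (h^2 - 3*h - 4)/(h - 5)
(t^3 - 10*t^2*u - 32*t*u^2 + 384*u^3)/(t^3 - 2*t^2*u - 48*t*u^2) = (t - 8*u)/t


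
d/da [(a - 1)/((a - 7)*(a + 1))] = (-a^2 + 2*a - 13)/(a^4 - 12*a^3 + 22*a^2 + 84*a + 49)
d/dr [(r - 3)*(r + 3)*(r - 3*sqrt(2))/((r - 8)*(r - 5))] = (r^4 - 26*r^3 + 39*sqrt(2)*r^2 + 129*r^2 - 294*sqrt(2)*r - 360 + 351*sqrt(2))/(r^4 - 26*r^3 + 249*r^2 - 1040*r + 1600)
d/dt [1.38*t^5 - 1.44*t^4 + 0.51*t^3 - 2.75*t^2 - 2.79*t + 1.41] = 6.9*t^4 - 5.76*t^3 + 1.53*t^2 - 5.5*t - 2.79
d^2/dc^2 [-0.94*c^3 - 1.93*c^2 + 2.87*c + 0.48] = -5.64*c - 3.86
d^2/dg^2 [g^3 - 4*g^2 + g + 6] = 6*g - 8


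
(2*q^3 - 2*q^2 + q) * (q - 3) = 2*q^4 - 8*q^3 + 7*q^2 - 3*q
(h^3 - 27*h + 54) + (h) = h^3 - 26*h + 54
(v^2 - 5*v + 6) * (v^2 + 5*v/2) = v^4 - 5*v^3/2 - 13*v^2/2 + 15*v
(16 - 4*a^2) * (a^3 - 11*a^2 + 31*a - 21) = -4*a^5 + 44*a^4 - 108*a^3 - 92*a^2 + 496*a - 336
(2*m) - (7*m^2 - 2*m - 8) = -7*m^2 + 4*m + 8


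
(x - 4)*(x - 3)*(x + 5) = x^3 - 2*x^2 - 23*x + 60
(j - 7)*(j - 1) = j^2 - 8*j + 7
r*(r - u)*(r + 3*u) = r^3 + 2*r^2*u - 3*r*u^2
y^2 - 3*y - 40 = (y - 8)*(y + 5)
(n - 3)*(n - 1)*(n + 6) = n^3 + 2*n^2 - 21*n + 18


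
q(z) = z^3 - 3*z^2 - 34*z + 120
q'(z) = 3*z^2 - 6*z - 34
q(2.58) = 29.48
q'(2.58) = -29.51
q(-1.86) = 166.43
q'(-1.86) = -12.46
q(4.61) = -2.52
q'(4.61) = 2.10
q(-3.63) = 156.06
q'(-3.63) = 27.31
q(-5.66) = 35.01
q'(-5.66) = 96.07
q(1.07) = 81.41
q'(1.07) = -36.99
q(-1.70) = 164.22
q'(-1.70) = -15.13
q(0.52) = 101.65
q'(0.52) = -36.31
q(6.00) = 24.00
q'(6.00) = 38.00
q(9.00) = 300.00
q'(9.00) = 155.00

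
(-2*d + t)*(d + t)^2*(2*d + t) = -4*d^4 - 8*d^3*t - 3*d^2*t^2 + 2*d*t^3 + t^4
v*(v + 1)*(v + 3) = v^3 + 4*v^2 + 3*v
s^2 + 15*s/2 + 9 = (s + 3/2)*(s + 6)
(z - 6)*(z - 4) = z^2 - 10*z + 24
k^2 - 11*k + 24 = (k - 8)*(k - 3)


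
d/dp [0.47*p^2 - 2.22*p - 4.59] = 0.94*p - 2.22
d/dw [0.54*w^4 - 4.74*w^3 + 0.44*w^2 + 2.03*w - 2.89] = 2.16*w^3 - 14.22*w^2 + 0.88*w + 2.03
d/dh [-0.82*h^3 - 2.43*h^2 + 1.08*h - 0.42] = -2.46*h^2 - 4.86*h + 1.08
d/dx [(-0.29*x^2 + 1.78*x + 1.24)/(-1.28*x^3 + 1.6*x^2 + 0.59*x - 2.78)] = (-0.3712*x^4 + 4.5568*x^3 + 1.7425*x^2 - 2.3556*x - 5.68)/(1.6384*x^6 - 4.096*x^5 + 1.0496*x^4 + 9.0048*x^3 - 8.5479*x^2 - 3.2804*x + 7.7284)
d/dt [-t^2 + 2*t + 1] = 2 - 2*t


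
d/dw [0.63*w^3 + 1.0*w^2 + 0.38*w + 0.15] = 1.89*w^2 + 2.0*w + 0.38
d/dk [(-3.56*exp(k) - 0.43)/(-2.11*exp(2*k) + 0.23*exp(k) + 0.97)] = (-(3.56*exp(k) + 0.43)*(4.22*exp(k) - 0.23) + 7.5116*exp(2*k) - 0.8188*exp(k) - 3.4532)*exp(k)/(-2.11*exp(2*k) + 0.23*exp(k) + 0.97)^2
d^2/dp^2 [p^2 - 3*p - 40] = 2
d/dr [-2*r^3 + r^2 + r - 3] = -6*r^2 + 2*r + 1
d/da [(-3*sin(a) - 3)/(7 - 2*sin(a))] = -27*cos(a)/(2*sin(a) - 7)^2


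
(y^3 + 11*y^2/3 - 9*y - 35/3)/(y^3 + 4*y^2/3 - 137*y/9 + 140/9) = 3*(y + 1)/(3*y - 4)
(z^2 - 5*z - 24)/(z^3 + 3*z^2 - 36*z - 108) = (z - 8)/(z^2 - 36)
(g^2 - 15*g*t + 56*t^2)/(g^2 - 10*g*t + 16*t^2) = (-g + 7*t)/(-g + 2*t)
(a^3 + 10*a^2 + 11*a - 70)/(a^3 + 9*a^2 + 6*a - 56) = (a + 5)/(a + 4)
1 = 1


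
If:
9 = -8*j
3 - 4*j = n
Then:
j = -9/8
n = 15/2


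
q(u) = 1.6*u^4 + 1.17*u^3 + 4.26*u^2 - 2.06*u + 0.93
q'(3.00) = 227.89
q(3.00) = 194.28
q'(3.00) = 227.89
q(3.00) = 194.28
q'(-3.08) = -182.00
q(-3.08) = 157.49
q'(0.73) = 8.52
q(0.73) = 2.61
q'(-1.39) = -24.31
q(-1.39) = 14.85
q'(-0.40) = -5.32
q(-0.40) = 2.40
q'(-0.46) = -5.86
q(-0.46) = 2.74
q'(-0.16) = -3.36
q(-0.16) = 1.36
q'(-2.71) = -126.75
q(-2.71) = 100.81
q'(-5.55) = -1035.33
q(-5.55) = 1461.64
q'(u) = 6.4*u^3 + 3.51*u^2 + 8.52*u - 2.06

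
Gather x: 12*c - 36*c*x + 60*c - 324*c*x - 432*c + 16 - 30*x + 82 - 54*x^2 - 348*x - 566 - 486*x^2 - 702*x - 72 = -360*c - 540*x^2 + x*(-360*c - 1080) - 540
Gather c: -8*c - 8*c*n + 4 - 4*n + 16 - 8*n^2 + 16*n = c*(-8*n - 8) - 8*n^2 + 12*n + 20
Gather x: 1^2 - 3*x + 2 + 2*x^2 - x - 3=2*x^2 - 4*x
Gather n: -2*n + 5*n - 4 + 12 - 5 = 3*n + 3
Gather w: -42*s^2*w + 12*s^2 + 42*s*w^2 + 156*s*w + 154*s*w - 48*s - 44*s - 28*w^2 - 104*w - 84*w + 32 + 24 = 12*s^2 - 92*s + w^2*(42*s - 28) + w*(-42*s^2 + 310*s - 188) + 56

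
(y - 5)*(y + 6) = y^2 + y - 30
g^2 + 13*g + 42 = (g + 6)*(g + 7)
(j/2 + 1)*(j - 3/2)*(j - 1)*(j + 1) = j^4/2 + j^3/4 - 2*j^2 - j/4 + 3/2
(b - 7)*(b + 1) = b^2 - 6*b - 7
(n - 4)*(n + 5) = n^2 + n - 20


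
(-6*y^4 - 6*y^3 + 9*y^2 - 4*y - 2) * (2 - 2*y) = 12*y^5 - 30*y^3 + 26*y^2 - 4*y - 4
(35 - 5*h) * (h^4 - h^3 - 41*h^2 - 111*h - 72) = -5*h^5 + 40*h^4 + 170*h^3 - 880*h^2 - 3525*h - 2520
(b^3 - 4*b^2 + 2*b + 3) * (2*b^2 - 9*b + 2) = 2*b^5 - 17*b^4 + 42*b^3 - 20*b^2 - 23*b + 6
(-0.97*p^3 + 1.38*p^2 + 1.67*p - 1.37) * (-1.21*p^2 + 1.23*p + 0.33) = 1.1737*p^5 - 2.8629*p^4 - 0.6434*p^3 + 4.1672*p^2 - 1.134*p - 0.4521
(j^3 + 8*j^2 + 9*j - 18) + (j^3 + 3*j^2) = 2*j^3 + 11*j^2 + 9*j - 18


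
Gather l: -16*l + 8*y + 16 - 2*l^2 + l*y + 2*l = -2*l^2 + l*(y - 14) + 8*y + 16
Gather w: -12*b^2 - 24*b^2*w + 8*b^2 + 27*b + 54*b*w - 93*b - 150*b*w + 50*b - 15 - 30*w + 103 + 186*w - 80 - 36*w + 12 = -4*b^2 - 16*b + w*(-24*b^2 - 96*b + 120) + 20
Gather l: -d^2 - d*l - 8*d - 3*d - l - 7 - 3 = -d^2 - 11*d + l*(-d - 1) - 10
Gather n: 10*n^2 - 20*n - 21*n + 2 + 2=10*n^2 - 41*n + 4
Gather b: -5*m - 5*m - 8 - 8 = -10*m - 16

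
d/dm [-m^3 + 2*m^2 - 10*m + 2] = -3*m^2 + 4*m - 10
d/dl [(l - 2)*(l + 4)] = 2*l + 2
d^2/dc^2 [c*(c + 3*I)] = 2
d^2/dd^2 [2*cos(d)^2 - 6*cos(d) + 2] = 6*cos(d) - 4*cos(2*d)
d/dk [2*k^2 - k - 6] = 4*k - 1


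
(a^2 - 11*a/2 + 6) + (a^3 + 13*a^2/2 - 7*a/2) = a^3 + 15*a^2/2 - 9*a + 6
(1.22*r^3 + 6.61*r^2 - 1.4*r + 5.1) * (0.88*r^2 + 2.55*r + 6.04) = 1.0736*r^5 + 8.9278*r^4 + 22.9923*r^3 + 40.8424*r^2 + 4.549*r + 30.804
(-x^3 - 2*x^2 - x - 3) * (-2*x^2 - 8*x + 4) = 2*x^5 + 12*x^4 + 14*x^3 + 6*x^2 + 20*x - 12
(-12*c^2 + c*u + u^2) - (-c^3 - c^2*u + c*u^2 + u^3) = c^3 + c^2*u - 12*c^2 - c*u^2 + c*u - u^3 + u^2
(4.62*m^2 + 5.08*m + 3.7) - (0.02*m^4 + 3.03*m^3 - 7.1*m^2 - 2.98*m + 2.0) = -0.02*m^4 - 3.03*m^3 + 11.72*m^2 + 8.06*m + 1.7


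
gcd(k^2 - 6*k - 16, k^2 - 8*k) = k - 8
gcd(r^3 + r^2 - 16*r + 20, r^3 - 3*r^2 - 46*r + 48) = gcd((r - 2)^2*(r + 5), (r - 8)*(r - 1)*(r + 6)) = 1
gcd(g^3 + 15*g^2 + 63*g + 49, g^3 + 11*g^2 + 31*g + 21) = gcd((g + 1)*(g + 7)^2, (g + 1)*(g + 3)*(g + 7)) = g^2 + 8*g + 7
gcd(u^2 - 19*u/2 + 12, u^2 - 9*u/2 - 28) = u - 8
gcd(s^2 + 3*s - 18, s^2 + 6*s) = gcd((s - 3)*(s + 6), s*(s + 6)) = s + 6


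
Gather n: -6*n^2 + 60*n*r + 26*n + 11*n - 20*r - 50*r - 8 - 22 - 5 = -6*n^2 + n*(60*r + 37) - 70*r - 35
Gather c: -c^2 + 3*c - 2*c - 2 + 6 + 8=-c^2 + c + 12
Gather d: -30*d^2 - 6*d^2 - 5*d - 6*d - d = -36*d^2 - 12*d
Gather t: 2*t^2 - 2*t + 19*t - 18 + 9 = 2*t^2 + 17*t - 9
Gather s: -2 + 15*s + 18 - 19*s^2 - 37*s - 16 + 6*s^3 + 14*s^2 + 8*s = 6*s^3 - 5*s^2 - 14*s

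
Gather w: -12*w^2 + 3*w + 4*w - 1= -12*w^2 + 7*w - 1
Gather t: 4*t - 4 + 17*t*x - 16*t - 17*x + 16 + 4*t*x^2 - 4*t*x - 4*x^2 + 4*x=t*(4*x^2 + 13*x - 12) - 4*x^2 - 13*x + 12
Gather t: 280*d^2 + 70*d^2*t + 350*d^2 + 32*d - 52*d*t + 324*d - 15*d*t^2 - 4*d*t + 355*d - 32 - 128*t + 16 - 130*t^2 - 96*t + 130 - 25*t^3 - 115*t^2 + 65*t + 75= 630*d^2 + 711*d - 25*t^3 + t^2*(-15*d - 245) + t*(70*d^2 - 56*d - 159) + 189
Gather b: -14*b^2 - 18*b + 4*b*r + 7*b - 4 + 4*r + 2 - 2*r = -14*b^2 + b*(4*r - 11) + 2*r - 2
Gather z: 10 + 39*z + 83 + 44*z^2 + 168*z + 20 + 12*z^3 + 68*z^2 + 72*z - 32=12*z^3 + 112*z^2 + 279*z + 81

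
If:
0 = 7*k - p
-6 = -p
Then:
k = 6/7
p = 6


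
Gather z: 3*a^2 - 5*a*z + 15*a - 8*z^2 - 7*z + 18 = 3*a^2 + 15*a - 8*z^2 + z*(-5*a - 7) + 18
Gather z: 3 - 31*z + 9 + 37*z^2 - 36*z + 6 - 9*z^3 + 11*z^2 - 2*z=-9*z^3 + 48*z^2 - 69*z + 18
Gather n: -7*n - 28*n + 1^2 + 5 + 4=10 - 35*n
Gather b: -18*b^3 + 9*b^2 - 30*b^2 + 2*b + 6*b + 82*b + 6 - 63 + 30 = -18*b^3 - 21*b^2 + 90*b - 27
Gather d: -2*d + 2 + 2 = 4 - 2*d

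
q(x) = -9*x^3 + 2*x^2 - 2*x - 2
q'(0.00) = -2.00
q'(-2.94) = -247.14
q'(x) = -27*x^2 + 4*x - 2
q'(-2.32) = -156.60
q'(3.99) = -415.88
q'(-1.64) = -81.18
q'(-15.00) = -6137.00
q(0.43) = -3.21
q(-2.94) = 249.88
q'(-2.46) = -175.23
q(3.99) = -549.83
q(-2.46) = 149.01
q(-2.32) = 125.79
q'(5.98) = -943.61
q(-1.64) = 46.36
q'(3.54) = -326.19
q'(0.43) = -5.27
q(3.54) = -383.27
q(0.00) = -2.00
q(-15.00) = 30853.00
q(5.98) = -1867.06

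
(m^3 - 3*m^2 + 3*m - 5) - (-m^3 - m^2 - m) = 2*m^3 - 2*m^2 + 4*m - 5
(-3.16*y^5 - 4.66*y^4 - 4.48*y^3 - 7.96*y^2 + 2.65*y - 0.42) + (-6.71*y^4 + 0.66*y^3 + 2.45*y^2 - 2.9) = -3.16*y^5 - 11.37*y^4 - 3.82*y^3 - 5.51*y^2 + 2.65*y - 3.32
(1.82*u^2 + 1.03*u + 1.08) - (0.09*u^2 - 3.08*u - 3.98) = 1.73*u^2 + 4.11*u + 5.06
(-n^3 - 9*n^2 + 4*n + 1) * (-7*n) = 7*n^4 + 63*n^3 - 28*n^2 - 7*n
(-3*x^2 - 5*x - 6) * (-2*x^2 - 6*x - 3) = 6*x^4 + 28*x^3 + 51*x^2 + 51*x + 18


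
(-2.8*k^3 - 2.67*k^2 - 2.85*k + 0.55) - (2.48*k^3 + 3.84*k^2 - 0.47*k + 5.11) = -5.28*k^3 - 6.51*k^2 - 2.38*k - 4.56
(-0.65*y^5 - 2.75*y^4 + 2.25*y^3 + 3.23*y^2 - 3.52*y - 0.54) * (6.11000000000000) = -3.9715*y^5 - 16.8025*y^4 + 13.7475*y^3 + 19.7353*y^2 - 21.5072*y - 3.2994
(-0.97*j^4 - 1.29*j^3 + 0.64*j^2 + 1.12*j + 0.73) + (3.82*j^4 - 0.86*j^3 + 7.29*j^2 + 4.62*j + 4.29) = 2.85*j^4 - 2.15*j^3 + 7.93*j^2 + 5.74*j + 5.02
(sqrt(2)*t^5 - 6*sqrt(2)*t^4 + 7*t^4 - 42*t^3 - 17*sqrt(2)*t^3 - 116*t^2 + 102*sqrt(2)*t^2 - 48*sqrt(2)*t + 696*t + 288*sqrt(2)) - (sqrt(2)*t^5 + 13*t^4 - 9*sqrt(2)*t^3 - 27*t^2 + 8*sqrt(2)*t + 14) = -6*sqrt(2)*t^4 - 6*t^4 - 42*t^3 - 8*sqrt(2)*t^3 - 89*t^2 + 102*sqrt(2)*t^2 - 56*sqrt(2)*t + 696*t - 14 + 288*sqrt(2)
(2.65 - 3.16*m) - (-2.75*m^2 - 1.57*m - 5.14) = 2.75*m^2 - 1.59*m + 7.79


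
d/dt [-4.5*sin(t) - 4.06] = -4.5*cos(t)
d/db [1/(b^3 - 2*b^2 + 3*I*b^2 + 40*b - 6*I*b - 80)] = (-3*b^2 + 4*b - 6*I*b - 40 + 6*I)/(b^3 - 2*b^2 + 3*I*b^2 + 40*b - 6*I*b - 80)^2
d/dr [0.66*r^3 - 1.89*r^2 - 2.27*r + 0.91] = 1.98*r^2 - 3.78*r - 2.27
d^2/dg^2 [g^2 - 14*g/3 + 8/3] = 2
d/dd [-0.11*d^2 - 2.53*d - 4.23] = -0.22*d - 2.53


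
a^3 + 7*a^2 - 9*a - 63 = (a - 3)*(a + 3)*(a + 7)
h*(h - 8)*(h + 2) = h^3 - 6*h^2 - 16*h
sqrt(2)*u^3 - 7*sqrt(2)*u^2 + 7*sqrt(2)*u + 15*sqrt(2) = (u - 5)*(u - 3)*(sqrt(2)*u + sqrt(2))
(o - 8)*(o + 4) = o^2 - 4*o - 32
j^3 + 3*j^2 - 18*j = j*(j - 3)*(j + 6)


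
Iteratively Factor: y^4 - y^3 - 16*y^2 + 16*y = (y - 4)*(y^3 + 3*y^2 - 4*y) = y*(y - 4)*(y^2 + 3*y - 4) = y*(y - 4)*(y + 4)*(y - 1)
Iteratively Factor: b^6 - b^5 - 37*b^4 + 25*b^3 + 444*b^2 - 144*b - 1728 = (b + 4)*(b^5 - 5*b^4 - 17*b^3 + 93*b^2 + 72*b - 432) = (b - 3)*(b + 4)*(b^4 - 2*b^3 - 23*b^2 + 24*b + 144) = (b - 3)*(b + 3)*(b + 4)*(b^3 - 5*b^2 - 8*b + 48) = (b - 3)*(b + 3)^2*(b + 4)*(b^2 - 8*b + 16) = (b - 4)*(b - 3)*(b + 3)^2*(b + 4)*(b - 4)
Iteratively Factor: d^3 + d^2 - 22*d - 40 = (d + 4)*(d^2 - 3*d - 10) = (d + 2)*(d + 4)*(d - 5)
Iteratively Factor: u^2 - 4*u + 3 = (u - 1)*(u - 3)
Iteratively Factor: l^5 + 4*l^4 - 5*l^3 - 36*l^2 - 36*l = (l)*(l^4 + 4*l^3 - 5*l^2 - 36*l - 36) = l*(l + 3)*(l^3 + l^2 - 8*l - 12) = l*(l - 3)*(l + 3)*(l^2 + 4*l + 4) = l*(l - 3)*(l + 2)*(l + 3)*(l + 2)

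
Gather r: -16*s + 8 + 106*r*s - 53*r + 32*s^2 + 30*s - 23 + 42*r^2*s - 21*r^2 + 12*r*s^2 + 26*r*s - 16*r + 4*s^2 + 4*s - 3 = r^2*(42*s - 21) + r*(12*s^2 + 132*s - 69) + 36*s^2 + 18*s - 18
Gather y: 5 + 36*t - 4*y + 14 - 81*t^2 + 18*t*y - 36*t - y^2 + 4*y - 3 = -81*t^2 + 18*t*y - y^2 + 16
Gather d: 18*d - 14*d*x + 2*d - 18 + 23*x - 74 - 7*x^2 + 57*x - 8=d*(20 - 14*x) - 7*x^2 + 80*x - 100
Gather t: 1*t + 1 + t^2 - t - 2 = t^2 - 1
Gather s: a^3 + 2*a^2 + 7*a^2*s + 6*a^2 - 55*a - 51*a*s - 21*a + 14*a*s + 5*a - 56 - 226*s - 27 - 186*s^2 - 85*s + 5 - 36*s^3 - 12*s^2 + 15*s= a^3 + 8*a^2 - 71*a - 36*s^3 - 198*s^2 + s*(7*a^2 - 37*a - 296) - 78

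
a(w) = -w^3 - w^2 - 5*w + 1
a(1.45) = -11.40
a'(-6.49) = -118.38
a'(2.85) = -35.07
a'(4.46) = -73.59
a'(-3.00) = -26.00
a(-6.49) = 264.69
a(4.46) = -129.91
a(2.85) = -44.52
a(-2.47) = 22.32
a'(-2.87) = -23.97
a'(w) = -3*w^2 - 2*w - 5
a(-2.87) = 30.75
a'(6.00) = -125.00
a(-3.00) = 34.00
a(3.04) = -51.54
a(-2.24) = 18.42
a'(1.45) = -14.21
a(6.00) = -281.00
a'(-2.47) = -18.36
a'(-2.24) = -15.57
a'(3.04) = -38.80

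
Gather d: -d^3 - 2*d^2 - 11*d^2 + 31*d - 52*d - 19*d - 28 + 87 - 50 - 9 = -d^3 - 13*d^2 - 40*d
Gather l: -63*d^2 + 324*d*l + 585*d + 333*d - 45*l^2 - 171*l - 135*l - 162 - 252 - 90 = -63*d^2 + 918*d - 45*l^2 + l*(324*d - 306) - 504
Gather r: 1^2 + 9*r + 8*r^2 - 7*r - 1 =8*r^2 + 2*r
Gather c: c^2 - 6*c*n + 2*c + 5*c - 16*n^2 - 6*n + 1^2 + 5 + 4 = c^2 + c*(7 - 6*n) - 16*n^2 - 6*n + 10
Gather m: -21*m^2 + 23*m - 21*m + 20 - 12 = -21*m^2 + 2*m + 8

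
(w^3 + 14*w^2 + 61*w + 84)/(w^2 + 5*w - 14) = (w^2 + 7*w + 12)/(w - 2)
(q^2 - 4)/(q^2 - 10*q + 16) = (q + 2)/(q - 8)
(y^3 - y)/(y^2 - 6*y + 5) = y*(y + 1)/(y - 5)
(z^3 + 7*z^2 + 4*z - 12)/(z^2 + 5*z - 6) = z + 2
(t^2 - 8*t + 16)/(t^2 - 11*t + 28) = (t - 4)/(t - 7)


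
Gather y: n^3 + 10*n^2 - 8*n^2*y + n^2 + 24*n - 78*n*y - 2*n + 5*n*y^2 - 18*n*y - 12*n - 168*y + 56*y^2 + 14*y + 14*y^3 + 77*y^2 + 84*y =n^3 + 11*n^2 + 10*n + 14*y^3 + y^2*(5*n + 133) + y*(-8*n^2 - 96*n - 70)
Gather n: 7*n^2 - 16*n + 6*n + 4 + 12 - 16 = 7*n^2 - 10*n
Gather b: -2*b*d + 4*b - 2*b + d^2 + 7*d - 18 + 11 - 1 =b*(2 - 2*d) + d^2 + 7*d - 8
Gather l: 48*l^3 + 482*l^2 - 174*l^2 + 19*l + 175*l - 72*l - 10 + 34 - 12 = 48*l^3 + 308*l^2 + 122*l + 12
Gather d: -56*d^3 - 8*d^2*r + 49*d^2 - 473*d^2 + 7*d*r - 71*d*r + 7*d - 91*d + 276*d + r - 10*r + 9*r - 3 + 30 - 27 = -56*d^3 + d^2*(-8*r - 424) + d*(192 - 64*r)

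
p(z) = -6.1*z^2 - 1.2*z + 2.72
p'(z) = -12.2*z - 1.2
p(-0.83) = -0.49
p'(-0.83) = 8.93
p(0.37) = 1.44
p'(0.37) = -5.71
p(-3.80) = -80.80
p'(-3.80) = 45.16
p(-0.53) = 1.64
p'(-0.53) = 5.27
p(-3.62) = -72.87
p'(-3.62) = 42.96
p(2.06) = -25.64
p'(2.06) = -26.33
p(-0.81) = -0.31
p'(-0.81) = 8.68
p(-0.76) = 0.11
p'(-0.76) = 8.07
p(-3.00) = -48.58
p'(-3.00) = 35.40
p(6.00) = -224.08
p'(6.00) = -74.40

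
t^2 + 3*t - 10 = (t - 2)*(t + 5)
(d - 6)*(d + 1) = d^2 - 5*d - 6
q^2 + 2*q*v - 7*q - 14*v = (q - 7)*(q + 2*v)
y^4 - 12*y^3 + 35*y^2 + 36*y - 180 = (y - 6)*(y - 5)*(y - 3)*(y + 2)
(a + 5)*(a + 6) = a^2 + 11*a + 30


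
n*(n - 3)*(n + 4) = n^3 + n^2 - 12*n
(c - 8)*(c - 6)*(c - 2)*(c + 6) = c^4 - 10*c^3 - 20*c^2 + 360*c - 576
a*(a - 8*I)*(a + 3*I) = a^3 - 5*I*a^2 + 24*a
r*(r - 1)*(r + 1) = r^3 - r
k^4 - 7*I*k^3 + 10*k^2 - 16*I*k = k*(k - 8*I)*(k - I)*(k + 2*I)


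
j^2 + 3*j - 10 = (j - 2)*(j + 5)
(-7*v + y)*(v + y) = -7*v^2 - 6*v*y + y^2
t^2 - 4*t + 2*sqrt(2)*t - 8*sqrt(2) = (t - 4)*(t + 2*sqrt(2))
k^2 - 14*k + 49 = (k - 7)^2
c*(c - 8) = c^2 - 8*c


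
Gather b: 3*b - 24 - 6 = 3*b - 30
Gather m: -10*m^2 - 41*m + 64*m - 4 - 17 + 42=-10*m^2 + 23*m + 21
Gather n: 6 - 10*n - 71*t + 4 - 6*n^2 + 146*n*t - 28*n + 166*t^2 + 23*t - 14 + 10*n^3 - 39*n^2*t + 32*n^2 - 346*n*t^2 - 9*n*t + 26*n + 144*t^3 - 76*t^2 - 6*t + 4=10*n^3 + n^2*(26 - 39*t) + n*(-346*t^2 + 137*t - 12) + 144*t^3 + 90*t^2 - 54*t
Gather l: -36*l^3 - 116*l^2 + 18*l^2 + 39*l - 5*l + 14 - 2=-36*l^3 - 98*l^2 + 34*l + 12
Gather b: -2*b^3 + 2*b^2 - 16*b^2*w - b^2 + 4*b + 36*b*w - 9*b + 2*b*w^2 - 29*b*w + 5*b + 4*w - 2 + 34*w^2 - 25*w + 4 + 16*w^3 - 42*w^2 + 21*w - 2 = -2*b^3 + b^2*(1 - 16*w) + b*(2*w^2 + 7*w) + 16*w^3 - 8*w^2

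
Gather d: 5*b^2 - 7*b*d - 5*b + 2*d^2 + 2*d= 5*b^2 - 5*b + 2*d^2 + d*(2 - 7*b)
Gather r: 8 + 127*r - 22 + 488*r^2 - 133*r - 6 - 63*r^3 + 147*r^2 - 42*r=-63*r^3 + 635*r^2 - 48*r - 20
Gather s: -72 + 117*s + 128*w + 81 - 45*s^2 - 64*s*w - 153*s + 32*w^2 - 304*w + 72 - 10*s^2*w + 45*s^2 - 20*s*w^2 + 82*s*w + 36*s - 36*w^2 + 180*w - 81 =-10*s^2*w + s*(-20*w^2 + 18*w) - 4*w^2 + 4*w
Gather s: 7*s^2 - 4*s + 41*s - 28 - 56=7*s^2 + 37*s - 84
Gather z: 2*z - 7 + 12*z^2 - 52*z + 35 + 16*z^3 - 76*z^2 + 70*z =16*z^3 - 64*z^2 + 20*z + 28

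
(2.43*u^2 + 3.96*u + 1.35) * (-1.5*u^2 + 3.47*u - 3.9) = -3.645*u^4 + 2.4921*u^3 + 2.2392*u^2 - 10.7595*u - 5.265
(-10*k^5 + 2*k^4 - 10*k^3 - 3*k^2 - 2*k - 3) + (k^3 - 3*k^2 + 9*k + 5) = -10*k^5 + 2*k^4 - 9*k^3 - 6*k^2 + 7*k + 2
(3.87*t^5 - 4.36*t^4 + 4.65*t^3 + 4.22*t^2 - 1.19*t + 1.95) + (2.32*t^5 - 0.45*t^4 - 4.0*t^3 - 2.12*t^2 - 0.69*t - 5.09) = 6.19*t^5 - 4.81*t^4 + 0.65*t^3 + 2.1*t^2 - 1.88*t - 3.14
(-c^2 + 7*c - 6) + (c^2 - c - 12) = 6*c - 18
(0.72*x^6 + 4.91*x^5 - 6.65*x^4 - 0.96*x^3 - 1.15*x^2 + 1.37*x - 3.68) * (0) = 0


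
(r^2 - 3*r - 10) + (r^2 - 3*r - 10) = 2*r^2 - 6*r - 20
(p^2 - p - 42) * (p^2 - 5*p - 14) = p^4 - 6*p^3 - 51*p^2 + 224*p + 588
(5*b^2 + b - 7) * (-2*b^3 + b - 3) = -10*b^5 - 2*b^4 + 19*b^3 - 14*b^2 - 10*b + 21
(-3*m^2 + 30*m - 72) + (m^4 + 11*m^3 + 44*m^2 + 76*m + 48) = m^4 + 11*m^3 + 41*m^2 + 106*m - 24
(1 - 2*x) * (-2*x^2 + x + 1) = 4*x^3 - 4*x^2 - x + 1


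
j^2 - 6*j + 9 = (j - 3)^2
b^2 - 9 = (b - 3)*(b + 3)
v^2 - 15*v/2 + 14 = (v - 4)*(v - 7/2)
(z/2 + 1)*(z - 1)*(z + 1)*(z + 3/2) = z^4/2 + 7*z^3/4 + z^2 - 7*z/4 - 3/2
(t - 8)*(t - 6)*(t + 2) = t^3 - 12*t^2 + 20*t + 96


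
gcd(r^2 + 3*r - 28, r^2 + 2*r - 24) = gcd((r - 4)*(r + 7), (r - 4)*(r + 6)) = r - 4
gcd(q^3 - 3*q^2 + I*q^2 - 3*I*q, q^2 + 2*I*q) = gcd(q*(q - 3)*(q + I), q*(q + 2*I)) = q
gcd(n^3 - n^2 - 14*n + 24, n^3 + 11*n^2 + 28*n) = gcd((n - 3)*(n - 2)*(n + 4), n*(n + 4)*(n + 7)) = n + 4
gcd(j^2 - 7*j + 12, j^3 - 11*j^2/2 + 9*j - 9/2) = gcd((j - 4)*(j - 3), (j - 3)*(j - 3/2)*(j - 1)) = j - 3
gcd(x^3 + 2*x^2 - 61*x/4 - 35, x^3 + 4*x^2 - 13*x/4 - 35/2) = x^2 + 6*x + 35/4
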